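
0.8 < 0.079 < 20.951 False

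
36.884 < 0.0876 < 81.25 False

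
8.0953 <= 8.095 False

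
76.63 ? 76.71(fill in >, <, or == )<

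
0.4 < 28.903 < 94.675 True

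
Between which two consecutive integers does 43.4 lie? 43 and 44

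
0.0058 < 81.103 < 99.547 True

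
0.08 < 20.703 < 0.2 False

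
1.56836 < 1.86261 True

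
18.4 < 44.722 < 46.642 True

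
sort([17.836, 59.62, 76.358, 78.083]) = [17.836, 59.62, 76.358, 78.083]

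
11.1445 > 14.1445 False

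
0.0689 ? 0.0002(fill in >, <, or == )>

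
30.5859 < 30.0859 False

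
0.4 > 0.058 True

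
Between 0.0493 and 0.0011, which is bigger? 0.0493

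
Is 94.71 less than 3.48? No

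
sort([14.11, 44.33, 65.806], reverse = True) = [65.806, 44.33, 14.11]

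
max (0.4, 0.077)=0.4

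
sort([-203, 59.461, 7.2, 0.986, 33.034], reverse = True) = [59.461, 33.034, 7.2, 0.986, -203]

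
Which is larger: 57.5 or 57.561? 57.561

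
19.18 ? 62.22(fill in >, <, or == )<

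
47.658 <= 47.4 False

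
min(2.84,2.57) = 2.57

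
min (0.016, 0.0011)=0.0011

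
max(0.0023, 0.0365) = 0.0365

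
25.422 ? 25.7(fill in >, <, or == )<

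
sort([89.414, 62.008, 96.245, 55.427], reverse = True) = [96.245, 89.414, 62.008, 55.427]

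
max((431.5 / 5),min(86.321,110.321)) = 86.321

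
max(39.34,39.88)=39.88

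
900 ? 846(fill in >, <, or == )>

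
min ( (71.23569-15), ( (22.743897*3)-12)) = 56.231691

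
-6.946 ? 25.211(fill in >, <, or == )<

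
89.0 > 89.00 False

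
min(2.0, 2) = 2.0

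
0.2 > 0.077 True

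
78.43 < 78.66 True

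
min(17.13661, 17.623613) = 17.13661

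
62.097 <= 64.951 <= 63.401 False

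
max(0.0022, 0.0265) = 0.0265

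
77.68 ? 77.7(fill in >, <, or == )<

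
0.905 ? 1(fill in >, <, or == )<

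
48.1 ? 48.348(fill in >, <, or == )<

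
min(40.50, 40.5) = 40.50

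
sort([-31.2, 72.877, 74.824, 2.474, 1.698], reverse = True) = [74.824, 72.877, 2.474, 1.698, -31.2]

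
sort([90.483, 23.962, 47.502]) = [23.962, 47.502, 90.483]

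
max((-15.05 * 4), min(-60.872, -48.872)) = -60.2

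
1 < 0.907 False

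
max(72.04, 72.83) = 72.83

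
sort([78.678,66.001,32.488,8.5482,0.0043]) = [0.0043,8.5482,32.488,66.001,78.678]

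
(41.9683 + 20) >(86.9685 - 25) False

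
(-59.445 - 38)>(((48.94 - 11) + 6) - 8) False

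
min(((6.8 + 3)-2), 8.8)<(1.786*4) False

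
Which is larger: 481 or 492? 492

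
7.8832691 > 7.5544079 True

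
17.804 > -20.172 True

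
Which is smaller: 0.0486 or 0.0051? 0.0051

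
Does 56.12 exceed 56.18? No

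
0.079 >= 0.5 False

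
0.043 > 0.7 False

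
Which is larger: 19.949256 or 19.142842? 19.949256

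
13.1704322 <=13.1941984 True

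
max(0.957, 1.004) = 1.004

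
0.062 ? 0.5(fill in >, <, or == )<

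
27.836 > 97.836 False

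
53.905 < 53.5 False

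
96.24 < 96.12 False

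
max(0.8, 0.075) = 0.8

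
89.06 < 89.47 True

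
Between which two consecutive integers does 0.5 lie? 0 and 1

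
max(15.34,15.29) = 15.34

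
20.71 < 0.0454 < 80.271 False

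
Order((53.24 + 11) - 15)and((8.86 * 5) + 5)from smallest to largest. ((53.24 + 11) - 15), ((8.86 * 5) + 5)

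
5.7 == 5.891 False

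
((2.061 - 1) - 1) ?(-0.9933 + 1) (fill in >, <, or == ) >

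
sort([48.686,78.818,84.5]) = [48.686,78.818,84.5]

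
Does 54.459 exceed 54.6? No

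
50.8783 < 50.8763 False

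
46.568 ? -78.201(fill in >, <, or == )>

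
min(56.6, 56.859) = 56.6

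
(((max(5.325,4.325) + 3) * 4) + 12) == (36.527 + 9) False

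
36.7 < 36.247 False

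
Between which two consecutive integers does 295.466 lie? 295 and 296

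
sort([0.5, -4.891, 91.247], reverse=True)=[91.247, 0.5, -4.891]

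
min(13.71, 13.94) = 13.71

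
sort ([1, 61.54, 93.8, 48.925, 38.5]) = [1, 38.5, 48.925, 61.54, 93.8]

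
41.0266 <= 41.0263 False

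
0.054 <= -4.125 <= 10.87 False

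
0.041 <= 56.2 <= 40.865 False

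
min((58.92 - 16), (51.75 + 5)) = 42.92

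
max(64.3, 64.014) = 64.3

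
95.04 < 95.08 True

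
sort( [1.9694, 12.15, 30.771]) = [1.9694, 12.15, 30.771]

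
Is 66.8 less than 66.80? No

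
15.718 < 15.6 False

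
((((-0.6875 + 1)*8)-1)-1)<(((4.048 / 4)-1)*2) False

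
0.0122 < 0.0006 False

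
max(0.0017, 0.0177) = 0.0177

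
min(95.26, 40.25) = 40.25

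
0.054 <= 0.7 True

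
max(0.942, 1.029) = 1.029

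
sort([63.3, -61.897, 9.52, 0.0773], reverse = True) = [63.3, 9.52, 0.0773, -61.897]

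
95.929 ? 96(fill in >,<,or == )<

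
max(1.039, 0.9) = 1.039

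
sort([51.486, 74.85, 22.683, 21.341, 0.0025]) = [0.0025, 21.341, 22.683, 51.486, 74.85]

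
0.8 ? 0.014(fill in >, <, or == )>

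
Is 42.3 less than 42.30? No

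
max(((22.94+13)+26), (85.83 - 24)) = 61.94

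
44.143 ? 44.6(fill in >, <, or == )<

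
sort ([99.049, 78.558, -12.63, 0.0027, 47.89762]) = [-12.63, 0.0027, 47.89762, 78.558, 99.049]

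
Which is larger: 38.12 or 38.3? 38.3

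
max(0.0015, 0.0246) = 0.0246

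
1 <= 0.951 False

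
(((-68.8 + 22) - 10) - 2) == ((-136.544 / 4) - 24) False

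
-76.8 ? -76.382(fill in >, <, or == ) <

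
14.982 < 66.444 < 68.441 True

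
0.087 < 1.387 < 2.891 True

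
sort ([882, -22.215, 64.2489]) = [-22.215, 64.2489, 882]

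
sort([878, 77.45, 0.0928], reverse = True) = [878, 77.45, 0.0928]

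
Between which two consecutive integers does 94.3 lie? 94 and 95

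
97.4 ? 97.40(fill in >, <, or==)==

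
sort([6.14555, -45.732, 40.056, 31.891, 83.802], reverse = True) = [83.802, 40.056, 31.891, 6.14555, -45.732]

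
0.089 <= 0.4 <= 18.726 True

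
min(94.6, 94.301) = 94.301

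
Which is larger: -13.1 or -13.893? -13.1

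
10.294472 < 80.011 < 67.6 False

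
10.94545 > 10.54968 True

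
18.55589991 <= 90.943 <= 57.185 False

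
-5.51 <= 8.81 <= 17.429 True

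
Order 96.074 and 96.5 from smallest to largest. 96.074, 96.5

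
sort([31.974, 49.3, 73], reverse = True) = [73, 49.3, 31.974]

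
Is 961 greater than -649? Yes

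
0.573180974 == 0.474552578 False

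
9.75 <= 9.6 False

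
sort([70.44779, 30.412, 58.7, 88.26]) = [30.412, 58.7, 70.44779, 88.26]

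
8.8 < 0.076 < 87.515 False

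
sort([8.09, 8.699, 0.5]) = [0.5, 8.09, 8.699]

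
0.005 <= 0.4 True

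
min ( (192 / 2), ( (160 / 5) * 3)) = 96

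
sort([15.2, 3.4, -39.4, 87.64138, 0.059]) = [-39.4, 0.059, 3.4, 15.2, 87.64138]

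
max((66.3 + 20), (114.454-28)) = 86.454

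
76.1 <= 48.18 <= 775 False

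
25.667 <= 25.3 False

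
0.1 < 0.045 False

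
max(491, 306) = 491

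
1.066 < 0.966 False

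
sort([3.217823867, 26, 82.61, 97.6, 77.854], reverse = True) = [97.6, 82.61, 77.854, 26, 3.217823867]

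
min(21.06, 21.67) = 21.06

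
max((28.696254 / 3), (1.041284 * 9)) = 9.565418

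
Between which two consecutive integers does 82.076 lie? 82 and 83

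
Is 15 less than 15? No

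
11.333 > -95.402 True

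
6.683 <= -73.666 False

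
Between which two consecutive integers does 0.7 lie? 0 and 1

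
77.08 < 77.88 True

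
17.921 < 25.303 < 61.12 True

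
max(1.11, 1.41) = 1.41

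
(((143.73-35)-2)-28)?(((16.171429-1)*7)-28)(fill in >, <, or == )>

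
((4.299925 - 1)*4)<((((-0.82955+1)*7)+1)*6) False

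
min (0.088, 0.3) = 0.088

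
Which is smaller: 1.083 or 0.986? 0.986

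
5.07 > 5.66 False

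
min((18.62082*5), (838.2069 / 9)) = 93.1041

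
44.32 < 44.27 False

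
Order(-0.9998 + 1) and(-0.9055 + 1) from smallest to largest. (-0.9998 + 1), (-0.9055 + 1)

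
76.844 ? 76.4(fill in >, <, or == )>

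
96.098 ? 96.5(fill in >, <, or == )<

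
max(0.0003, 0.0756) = 0.0756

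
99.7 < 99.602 False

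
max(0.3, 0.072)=0.3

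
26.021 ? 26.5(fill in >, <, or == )<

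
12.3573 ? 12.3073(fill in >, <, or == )>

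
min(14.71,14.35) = 14.35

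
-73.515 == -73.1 False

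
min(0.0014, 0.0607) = 0.0014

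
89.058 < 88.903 False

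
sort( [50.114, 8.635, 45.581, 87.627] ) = [8.635, 45.581, 50.114, 87.627]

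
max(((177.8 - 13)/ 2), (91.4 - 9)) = 82.4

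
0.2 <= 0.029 False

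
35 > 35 False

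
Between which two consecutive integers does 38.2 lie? 38 and 39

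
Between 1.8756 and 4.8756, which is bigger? 4.8756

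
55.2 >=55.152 True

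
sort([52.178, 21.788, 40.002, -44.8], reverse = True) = [52.178, 40.002, 21.788, -44.8]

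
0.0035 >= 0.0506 False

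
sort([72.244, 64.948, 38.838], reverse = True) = [72.244, 64.948, 38.838]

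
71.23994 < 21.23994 False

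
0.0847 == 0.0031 False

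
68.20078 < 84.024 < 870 True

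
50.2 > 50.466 False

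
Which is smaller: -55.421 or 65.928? -55.421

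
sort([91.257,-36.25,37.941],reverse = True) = [91.257,37.941,-36.25]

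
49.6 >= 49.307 True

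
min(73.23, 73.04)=73.04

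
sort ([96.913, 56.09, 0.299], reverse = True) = [96.913, 56.09, 0.299]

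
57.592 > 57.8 False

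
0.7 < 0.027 False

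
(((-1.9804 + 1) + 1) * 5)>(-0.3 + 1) False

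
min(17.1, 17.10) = 17.1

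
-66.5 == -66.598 False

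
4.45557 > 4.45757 False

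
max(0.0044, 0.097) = 0.097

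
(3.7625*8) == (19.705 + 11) False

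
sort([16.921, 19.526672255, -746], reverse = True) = [19.526672255, 16.921, -746]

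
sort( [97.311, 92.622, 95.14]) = [92.622, 95.14, 97.311]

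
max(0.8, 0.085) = 0.8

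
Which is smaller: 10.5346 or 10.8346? 10.5346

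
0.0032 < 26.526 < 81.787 True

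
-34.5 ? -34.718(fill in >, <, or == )>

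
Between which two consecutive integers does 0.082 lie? 0 and 1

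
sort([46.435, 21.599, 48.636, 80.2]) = [21.599, 46.435, 48.636, 80.2]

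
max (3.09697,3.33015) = 3.33015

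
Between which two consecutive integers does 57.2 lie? 57 and 58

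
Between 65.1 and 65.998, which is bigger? 65.998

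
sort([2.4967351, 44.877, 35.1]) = [2.4967351, 35.1, 44.877]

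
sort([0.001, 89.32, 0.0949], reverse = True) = [89.32, 0.0949, 0.001]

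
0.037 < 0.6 True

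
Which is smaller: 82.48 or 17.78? 17.78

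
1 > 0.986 True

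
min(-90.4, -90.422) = -90.422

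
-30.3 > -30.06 False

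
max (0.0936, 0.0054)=0.0936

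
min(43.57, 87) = 43.57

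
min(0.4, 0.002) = 0.002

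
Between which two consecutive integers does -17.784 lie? -18 and -17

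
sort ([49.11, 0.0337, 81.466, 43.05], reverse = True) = [81.466, 49.11, 43.05, 0.0337]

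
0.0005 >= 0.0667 False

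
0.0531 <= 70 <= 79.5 True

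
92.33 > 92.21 True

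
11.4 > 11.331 True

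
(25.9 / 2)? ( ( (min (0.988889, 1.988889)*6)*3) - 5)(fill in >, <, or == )>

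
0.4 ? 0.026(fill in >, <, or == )>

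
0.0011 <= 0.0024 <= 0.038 True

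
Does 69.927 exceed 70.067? No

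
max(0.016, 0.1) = 0.1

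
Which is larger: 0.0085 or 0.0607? 0.0607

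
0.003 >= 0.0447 False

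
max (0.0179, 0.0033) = 0.0179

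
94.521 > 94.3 True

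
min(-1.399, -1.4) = -1.4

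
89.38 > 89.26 True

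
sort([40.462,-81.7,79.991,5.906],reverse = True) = [79.991,40.462,5.906,-81.7]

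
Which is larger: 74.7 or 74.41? 74.7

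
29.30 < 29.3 False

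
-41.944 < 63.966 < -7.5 False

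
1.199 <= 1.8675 True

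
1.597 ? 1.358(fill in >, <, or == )>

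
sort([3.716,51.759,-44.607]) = [-44.607,3.716,51.759]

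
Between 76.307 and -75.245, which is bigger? 76.307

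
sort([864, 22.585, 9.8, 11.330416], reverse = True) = [864, 22.585, 11.330416, 9.8]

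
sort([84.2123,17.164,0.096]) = [0.096,17.164,84.2123]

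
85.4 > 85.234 True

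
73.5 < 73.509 True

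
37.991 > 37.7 True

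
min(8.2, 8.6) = 8.2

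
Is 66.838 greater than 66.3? Yes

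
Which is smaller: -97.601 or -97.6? -97.601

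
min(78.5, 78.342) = 78.342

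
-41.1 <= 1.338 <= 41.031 True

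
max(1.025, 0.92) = 1.025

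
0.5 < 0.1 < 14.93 False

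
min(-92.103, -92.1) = -92.103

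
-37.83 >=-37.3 False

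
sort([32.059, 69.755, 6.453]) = [6.453, 32.059, 69.755]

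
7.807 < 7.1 False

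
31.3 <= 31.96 True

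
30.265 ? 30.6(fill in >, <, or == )<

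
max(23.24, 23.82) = 23.82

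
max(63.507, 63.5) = 63.507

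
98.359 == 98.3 False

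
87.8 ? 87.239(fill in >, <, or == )>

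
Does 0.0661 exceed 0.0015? Yes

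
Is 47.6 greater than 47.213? Yes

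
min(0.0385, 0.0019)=0.0019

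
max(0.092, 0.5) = 0.5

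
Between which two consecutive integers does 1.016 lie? 1 and 2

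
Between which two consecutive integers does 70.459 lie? 70 and 71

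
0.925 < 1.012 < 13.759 True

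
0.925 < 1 True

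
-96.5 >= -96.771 True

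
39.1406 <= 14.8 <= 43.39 False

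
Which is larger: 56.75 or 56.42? 56.75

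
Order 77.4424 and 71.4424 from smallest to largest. 71.4424, 77.4424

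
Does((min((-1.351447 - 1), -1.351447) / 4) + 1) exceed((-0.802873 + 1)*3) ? No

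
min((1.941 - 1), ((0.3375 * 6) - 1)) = 0.941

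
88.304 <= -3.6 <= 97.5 False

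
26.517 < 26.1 False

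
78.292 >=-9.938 True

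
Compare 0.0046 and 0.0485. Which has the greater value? 0.0485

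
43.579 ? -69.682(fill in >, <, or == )>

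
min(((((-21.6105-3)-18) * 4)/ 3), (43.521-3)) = -56.814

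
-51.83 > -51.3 False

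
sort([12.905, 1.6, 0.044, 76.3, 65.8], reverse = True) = [76.3, 65.8, 12.905, 1.6, 0.044]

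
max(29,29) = 29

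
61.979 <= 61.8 False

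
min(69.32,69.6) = 69.32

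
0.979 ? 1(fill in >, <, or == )<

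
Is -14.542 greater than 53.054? No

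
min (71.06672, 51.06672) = 51.06672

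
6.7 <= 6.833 True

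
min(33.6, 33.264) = 33.264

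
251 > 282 False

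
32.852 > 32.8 True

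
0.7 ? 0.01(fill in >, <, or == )>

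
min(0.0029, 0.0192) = 0.0029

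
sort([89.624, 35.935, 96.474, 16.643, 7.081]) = [7.081, 16.643, 35.935, 89.624, 96.474]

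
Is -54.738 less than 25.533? Yes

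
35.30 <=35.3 True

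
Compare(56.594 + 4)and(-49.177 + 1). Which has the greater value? (56.594 + 4)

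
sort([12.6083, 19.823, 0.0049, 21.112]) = [0.0049, 12.6083, 19.823, 21.112]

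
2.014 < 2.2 True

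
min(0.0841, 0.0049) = 0.0049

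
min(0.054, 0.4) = 0.054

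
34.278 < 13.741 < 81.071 False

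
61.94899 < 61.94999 True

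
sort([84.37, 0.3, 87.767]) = [0.3, 84.37, 87.767]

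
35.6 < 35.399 False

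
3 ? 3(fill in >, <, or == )==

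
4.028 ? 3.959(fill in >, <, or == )>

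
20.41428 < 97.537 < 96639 True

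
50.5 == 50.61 False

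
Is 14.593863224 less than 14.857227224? Yes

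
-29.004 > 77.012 False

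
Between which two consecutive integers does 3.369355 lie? 3 and 4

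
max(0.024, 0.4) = 0.4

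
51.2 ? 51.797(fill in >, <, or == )<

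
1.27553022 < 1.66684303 True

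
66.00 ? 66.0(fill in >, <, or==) ==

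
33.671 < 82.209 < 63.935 False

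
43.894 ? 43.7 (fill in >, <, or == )>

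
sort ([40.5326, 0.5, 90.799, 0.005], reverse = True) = [90.799, 40.5326, 0.5, 0.005]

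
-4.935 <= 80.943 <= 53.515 False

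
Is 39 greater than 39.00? No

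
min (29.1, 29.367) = 29.1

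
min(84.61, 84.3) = 84.3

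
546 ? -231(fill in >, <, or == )>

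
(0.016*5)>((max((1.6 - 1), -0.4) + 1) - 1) False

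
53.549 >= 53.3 True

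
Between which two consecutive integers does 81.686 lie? 81 and 82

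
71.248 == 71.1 False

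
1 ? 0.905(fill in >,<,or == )>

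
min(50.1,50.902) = 50.1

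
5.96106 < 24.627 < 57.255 True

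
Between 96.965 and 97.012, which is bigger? 97.012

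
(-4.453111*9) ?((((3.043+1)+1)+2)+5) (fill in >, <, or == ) <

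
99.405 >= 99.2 True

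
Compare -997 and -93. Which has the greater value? -93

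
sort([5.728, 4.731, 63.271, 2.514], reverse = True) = [63.271, 5.728, 4.731, 2.514]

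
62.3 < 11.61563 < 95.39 False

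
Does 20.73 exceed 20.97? No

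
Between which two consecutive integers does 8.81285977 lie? 8 and 9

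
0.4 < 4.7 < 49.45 True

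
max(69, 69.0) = 69.0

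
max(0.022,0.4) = 0.4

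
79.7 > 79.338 True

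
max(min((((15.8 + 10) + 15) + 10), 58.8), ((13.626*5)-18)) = 50.8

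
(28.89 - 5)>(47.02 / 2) True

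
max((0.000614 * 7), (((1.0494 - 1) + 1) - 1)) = 0.0494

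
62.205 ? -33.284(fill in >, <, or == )>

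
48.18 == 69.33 False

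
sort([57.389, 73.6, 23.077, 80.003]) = [23.077, 57.389, 73.6, 80.003]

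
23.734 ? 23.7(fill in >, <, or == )>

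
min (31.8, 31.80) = 31.8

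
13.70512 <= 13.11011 False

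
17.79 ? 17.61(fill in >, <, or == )>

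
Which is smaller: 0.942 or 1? 0.942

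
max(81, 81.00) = 81.00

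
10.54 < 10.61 True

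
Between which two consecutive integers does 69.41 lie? 69 and 70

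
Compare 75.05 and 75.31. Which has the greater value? 75.31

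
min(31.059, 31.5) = 31.059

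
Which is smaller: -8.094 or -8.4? -8.4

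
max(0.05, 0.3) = 0.3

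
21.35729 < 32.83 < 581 True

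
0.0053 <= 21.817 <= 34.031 True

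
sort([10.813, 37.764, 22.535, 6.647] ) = [6.647, 10.813, 22.535, 37.764]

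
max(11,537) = 537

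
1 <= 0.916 False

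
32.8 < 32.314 False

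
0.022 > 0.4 False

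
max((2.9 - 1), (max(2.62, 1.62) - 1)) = 1.9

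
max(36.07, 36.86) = 36.86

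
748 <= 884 True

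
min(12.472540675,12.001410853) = 12.001410853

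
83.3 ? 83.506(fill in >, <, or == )<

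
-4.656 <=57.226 True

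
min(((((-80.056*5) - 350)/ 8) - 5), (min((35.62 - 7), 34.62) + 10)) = -98.785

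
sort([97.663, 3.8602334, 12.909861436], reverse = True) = [97.663, 12.909861436, 3.8602334]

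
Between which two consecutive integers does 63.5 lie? 63 and 64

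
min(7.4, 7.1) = 7.1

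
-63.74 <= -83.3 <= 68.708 False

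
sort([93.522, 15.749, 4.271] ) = [4.271, 15.749, 93.522]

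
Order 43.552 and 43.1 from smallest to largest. 43.1, 43.552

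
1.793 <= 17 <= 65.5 True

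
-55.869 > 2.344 False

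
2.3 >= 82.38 False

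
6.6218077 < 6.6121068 False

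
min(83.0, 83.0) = 83.0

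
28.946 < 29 True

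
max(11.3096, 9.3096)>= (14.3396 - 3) False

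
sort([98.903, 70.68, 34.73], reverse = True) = [98.903, 70.68, 34.73]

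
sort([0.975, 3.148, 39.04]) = [0.975, 3.148, 39.04]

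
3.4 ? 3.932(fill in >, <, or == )<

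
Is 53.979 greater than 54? No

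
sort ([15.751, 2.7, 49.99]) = [2.7, 15.751, 49.99]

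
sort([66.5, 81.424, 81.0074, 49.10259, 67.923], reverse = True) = [81.424, 81.0074, 67.923, 66.5, 49.10259]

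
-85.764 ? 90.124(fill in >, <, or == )<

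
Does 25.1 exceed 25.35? No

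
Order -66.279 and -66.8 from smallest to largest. -66.8, -66.279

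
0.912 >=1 False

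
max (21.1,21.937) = 21.937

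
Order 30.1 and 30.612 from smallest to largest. 30.1, 30.612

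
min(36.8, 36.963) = 36.8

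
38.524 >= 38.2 True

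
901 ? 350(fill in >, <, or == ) >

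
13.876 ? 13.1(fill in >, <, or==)>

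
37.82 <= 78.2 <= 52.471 False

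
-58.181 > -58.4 True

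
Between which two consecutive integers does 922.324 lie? 922 and 923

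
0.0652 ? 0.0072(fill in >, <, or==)>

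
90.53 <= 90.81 True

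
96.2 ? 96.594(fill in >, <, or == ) <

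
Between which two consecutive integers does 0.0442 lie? 0 and 1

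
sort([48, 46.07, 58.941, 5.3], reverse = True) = [58.941, 48, 46.07, 5.3]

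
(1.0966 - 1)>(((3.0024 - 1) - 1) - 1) True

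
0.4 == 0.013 False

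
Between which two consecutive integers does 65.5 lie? 65 and 66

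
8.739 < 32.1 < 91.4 True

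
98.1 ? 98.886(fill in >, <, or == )<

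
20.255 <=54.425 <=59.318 True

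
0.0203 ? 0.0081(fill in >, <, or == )>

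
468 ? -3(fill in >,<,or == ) >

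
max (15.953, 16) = 16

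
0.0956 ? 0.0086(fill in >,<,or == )>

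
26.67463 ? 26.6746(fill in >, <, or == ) >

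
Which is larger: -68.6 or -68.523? -68.523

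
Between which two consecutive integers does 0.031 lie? 0 and 1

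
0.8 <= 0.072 False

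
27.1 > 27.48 False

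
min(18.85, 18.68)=18.68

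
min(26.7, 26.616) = 26.616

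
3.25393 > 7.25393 False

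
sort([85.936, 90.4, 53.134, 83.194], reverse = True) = [90.4, 85.936, 83.194, 53.134]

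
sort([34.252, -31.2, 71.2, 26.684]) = [-31.2, 26.684, 34.252, 71.2]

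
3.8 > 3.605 True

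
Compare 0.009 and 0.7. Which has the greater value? 0.7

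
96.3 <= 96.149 False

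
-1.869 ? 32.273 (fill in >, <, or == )<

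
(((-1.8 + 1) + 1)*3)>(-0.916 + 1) True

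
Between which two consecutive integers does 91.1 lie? 91 and 92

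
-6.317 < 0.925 True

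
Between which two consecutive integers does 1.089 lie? 1 and 2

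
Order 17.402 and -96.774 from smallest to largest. -96.774, 17.402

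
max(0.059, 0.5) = 0.5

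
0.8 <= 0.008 False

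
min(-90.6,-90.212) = -90.6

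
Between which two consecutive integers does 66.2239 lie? 66 and 67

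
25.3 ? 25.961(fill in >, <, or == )<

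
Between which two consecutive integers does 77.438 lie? 77 and 78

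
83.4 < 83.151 False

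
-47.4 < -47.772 False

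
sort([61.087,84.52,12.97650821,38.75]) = [12.97650821,38.75,61.087,84.52]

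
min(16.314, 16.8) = 16.314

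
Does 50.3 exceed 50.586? No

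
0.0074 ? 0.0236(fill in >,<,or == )<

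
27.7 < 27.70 False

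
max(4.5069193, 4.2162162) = 4.5069193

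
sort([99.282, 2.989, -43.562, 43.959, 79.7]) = [-43.562, 2.989, 43.959, 79.7, 99.282]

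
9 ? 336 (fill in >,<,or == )<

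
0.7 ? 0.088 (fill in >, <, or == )>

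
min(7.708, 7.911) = 7.708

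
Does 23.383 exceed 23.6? No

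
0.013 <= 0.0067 False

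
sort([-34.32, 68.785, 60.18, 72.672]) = [-34.32, 60.18, 68.785, 72.672]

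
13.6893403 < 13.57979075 False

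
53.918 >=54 False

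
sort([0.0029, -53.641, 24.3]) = [-53.641, 0.0029, 24.3]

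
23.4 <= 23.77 True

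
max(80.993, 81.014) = 81.014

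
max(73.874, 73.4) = 73.874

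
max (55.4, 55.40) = 55.40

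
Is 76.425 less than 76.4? No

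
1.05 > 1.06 False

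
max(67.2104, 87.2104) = 87.2104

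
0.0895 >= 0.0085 True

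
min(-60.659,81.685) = -60.659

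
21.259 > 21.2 True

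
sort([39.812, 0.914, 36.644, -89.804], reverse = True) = [39.812, 36.644, 0.914, -89.804]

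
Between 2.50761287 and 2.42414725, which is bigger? 2.50761287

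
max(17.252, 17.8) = 17.8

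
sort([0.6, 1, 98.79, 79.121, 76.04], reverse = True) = [98.79, 79.121, 76.04, 1, 0.6]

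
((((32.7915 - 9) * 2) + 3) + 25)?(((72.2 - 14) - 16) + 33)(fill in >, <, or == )>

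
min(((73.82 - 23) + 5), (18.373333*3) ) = 55.119999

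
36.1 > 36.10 False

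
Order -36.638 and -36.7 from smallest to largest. -36.7, -36.638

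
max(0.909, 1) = 1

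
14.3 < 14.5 True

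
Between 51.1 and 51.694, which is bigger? 51.694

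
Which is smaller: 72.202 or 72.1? 72.1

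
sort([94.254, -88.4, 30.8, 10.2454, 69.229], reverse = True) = [94.254, 69.229, 30.8, 10.2454, -88.4]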